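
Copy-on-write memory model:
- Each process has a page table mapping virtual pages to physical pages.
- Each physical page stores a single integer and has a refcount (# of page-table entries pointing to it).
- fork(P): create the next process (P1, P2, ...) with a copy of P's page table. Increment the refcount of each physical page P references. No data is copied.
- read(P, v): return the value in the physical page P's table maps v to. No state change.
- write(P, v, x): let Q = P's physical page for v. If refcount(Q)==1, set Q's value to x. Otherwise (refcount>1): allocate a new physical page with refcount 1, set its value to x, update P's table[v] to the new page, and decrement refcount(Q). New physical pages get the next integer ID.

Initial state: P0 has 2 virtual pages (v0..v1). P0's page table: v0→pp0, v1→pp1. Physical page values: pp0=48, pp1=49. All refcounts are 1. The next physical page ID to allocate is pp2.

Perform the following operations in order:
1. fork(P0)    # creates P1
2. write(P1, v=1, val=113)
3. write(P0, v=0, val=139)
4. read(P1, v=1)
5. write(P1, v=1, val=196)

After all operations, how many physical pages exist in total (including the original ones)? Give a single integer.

Op 1: fork(P0) -> P1. 2 ppages; refcounts: pp0:2 pp1:2
Op 2: write(P1, v1, 113). refcount(pp1)=2>1 -> COPY to pp2. 3 ppages; refcounts: pp0:2 pp1:1 pp2:1
Op 3: write(P0, v0, 139). refcount(pp0)=2>1 -> COPY to pp3. 4 ppages; refcounts: pp0:1 pp1:1 pp2:1 pp3:1
Op 4: read(P1, v1) -> 113. No state change.
Op 5: write(P1, v1, 196). refcount(pp2)=1 -> write in place. 4 ppages; refcounts: pp0:1 pp1:1 pp2:1 pp3:1

Answer: 4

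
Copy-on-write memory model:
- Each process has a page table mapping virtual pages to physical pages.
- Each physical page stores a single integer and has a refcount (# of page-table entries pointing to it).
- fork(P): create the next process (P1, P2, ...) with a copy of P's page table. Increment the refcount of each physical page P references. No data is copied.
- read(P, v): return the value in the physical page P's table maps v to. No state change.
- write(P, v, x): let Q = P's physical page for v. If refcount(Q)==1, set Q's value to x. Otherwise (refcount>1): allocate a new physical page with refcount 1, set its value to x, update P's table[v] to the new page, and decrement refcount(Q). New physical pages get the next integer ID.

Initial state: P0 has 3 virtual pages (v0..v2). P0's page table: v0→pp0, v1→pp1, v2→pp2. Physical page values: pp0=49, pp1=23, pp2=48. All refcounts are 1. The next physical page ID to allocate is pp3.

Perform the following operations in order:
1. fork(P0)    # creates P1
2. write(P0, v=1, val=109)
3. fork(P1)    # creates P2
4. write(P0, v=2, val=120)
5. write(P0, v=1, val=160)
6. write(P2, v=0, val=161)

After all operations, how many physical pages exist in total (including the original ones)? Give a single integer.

Answer: 6

Derivation:
Op 1: fork(P0) -> P1. 3 ppages; refcounts: pp0:2 pp1:2 pp2:2
Op 2: write(P0, v1, 109). refcount(pp1)=2>1 -> COPY to pp3. 4 ppages; refcounts: pp0:2 pp1:1 pp2:2 pp3:1
Op 3: fork(P1) -> P2. 4 ppages; refcounts: pp0:3 pp1:2 pp2:3 pp3:1
Op 4: write(P0, v2, 120). refcount(pp2)=3>1 -> COPY to pp4. 5 ppages; refcounts: pp0:3 pp1:2 pp2:2 pp3:1 pp4:1
Op 5: write(P0, v1, 160). refcount(pp3)=1 -> write in place. 5 ppages; refcounts: pp0:3 pp1:2 pp2:2 pp3:1 pp4:1
Op 6: write(P2, v0, 161). refcount(pp0)=3>1 -> COPY to pp5. 6 ppages; refcounts: pp0:2 pp1:2 pp2:2 pp3:1 pp4:1 pp5:1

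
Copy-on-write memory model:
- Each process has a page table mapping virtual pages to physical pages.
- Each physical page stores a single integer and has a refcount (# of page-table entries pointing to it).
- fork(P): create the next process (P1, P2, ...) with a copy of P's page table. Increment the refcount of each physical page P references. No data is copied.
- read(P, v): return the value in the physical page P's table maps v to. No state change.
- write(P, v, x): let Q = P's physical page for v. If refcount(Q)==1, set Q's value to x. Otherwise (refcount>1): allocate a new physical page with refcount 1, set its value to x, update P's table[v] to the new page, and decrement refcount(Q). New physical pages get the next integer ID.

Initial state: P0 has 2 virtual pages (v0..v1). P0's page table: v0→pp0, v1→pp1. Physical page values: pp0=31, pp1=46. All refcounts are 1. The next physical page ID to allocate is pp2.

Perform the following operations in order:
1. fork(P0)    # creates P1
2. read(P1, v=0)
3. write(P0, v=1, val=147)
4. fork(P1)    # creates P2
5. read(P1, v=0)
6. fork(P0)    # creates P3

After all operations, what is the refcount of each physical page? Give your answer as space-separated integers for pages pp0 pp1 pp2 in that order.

Answer: 4 2 2

Derivation:
Op 1: fork(P0) -> P1. 2 ppages; refcounts: pp0:2 pp1:2
Op 2: read(P1, v0) -> 31. No state change.
Op 3: write(P0, v1, 147). refcount(pp1)=2>1 -> COPY to pp2. 3 ppages; refcounts: pp0:2 pp1:1 pp2:1
Op 4: fork(P1) -> P2. 3 ppages; refcounts: pp0:3 pp1:2 pp2:1
Op 5: read(P1, v0) -> 31. No state change.
Op 6: fork(P0) -> P3. 3 ppages; refcounts: pp0:4 pp1:2 pp2:2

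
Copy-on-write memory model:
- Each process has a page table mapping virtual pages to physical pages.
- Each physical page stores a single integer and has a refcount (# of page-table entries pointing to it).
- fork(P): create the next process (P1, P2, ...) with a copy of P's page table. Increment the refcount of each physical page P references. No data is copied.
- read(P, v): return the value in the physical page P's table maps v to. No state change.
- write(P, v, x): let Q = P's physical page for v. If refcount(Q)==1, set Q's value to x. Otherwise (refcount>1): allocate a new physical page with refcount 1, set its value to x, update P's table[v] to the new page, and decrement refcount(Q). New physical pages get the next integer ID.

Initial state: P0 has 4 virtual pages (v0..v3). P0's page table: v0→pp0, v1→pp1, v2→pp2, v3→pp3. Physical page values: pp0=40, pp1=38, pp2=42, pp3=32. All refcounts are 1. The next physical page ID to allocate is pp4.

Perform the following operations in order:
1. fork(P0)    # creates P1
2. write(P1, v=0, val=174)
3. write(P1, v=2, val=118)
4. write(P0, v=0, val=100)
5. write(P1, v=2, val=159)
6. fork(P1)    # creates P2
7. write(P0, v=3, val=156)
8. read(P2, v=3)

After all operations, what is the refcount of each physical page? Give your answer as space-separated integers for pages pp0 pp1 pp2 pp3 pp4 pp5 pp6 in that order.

Answer: 1 3 1 2 2 2 1

Derivation:
Op 1: fork(P0) -> P1. 4 ppages; refcounts: pp0:2 pp1:2 pp2:2 pp3:2
Op 2: write(P1, v0, 174). refcount(pp0)=2>1 -> COPY to pp4. 5 ppages; refcounts: pp0:1 pp1:2 pp2:2 pp3:2 pp4:1
Op 3: write(P1, v2, 118). refcount(pp2)=2>1 -> COPY to pp5. 6 ppages; refcounts: pp0:1 pp1:2 pp2:1 pp3:2 pp4:1 pp5:1
Op 4: write(P0, v0, 100). refcount(pp0)=1 -> write in place. 6 ppages; refcounts: pp0:1 pp1:2 pp2:1 pp3:2 pp4:1 pp5:1
Op 5: write(P1, v2, 159). refcount(pp5)=1 -> write in place. 6 ppages; refcounts: pp0:1 pp1:2 pp2:1 pp3:2 pp4:1 pp5:1
Op 6: fork(P1) -> P2. 6 ppages; refcounts: pp0:1 pp1:3 pp2:1 pp3:3 pp4:2 pp5:2
Op 7: write(P0, v3, 156). refcount(pp3)=3>1 -> COPY to pp6. 7 ppages; refcounts: pp0:1 pp1:3 pp2:1 pp3:2 pp4:2 pp5:2 pp6:1
Op 8: read(P2, v3) -> 32. No state change.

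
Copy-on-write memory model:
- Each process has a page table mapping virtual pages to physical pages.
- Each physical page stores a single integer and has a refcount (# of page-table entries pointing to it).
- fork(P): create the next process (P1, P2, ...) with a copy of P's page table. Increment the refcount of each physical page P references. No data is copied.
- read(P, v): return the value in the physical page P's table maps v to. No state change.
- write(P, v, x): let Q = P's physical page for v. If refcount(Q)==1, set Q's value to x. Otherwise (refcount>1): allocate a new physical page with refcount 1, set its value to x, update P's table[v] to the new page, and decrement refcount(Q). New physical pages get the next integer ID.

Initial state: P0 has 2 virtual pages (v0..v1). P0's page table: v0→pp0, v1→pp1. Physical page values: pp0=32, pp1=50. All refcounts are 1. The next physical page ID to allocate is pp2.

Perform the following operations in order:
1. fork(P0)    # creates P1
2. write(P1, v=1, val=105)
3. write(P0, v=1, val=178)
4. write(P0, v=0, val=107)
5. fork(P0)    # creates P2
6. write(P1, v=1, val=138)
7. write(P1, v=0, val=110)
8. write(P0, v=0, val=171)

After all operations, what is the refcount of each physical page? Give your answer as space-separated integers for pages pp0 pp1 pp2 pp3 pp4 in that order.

Answer: 1 2 1 1 1

Derivation:
Op 1: fork(P0) -> P1. 2 ppages; refcounts: pp0:2 pp1:2
Op 2: write(P1, v1, 105). refcount(pp1)=2>1 -> COPY to pp2. 3 ppages; refcounts: pp0:2 pp1:1 pp2:1
Op 3: write(P0, v1, 178). refcount(pp1)=1 -> write in place. 3 ppages; refcounts: pp0:2 pp1:1 pp2:1
Op 4: write(P0, v0, 107). refcount(pp0)=2>1 -> COPY to pp3. 4 ppages; refcounts: pp0:1 pp1:1 pp2:1 pp3:1
Op 5: fork(P0) -> P2. 4 ppages; refcounts: pp0:1 pp1:2 pp2:1 pp3:2
Op 6: write(P1, v1, 138). refcount(pp2)=1 -> write in place. 4 ppages; refcounts: pp0:1 pp1:2 pp2:1 pp3:2
Op 7: write(P1, v0, 110). refcount(pp0)=1 -> write in place. 4 ppages; refcounts: pp0:1 pp1:2 pp2:1 pp3:2
Op 8: write(P0, v0, 171). refcount(pp3)=2>1 -> COPY to pp4. 5 ppages; refcounts: pp0:1 pp1:2 pp2:1 pp3:1 pp4:1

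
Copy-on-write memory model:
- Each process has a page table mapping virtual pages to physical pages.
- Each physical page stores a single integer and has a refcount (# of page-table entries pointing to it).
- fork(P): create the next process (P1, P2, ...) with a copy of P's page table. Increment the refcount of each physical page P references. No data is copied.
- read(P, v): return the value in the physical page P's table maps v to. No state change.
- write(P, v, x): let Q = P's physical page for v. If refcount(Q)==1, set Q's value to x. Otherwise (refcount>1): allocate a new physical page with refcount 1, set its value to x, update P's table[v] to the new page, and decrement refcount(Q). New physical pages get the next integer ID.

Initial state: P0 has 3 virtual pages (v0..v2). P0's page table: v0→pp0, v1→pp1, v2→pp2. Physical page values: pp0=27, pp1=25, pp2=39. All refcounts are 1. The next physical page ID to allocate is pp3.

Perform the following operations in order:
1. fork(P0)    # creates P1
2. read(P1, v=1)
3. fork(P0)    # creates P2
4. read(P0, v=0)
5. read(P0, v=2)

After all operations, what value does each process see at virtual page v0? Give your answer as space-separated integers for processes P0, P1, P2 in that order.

Op 1: fork(P0) -> P1. 3 ppages; refcounts: pp0:2 pp1:2 pp2:2
Op 2: read(P1, v1) -> 25. No state change.
Op 3: fork(P0) -> P2. 3 ppages; refcounts: pp0:3 pp1:3 pp2:3
Op 4: read(P0, v0) -> 27. No state change.
Op 5: read(P0, v2) -> 39. No state change.
P0: v0 -> pp0 = 27
P1: v0 -> pp0 = 27
P2: v0 -> pp0 = 27

Answer: 27 27 27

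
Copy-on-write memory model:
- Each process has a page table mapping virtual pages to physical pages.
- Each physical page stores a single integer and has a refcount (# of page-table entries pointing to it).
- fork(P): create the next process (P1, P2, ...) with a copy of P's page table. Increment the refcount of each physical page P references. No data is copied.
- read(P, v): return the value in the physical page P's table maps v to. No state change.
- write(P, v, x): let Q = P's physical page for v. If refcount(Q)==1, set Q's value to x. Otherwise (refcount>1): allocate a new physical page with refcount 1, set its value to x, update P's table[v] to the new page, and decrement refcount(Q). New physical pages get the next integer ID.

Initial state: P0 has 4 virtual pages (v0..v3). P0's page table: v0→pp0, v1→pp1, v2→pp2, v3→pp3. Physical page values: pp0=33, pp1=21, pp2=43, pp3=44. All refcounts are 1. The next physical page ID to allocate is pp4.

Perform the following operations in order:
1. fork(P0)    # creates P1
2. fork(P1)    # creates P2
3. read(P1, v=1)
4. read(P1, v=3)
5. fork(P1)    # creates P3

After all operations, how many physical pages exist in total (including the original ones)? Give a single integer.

Op 1: fork(P0) -> P1. 4 ppages; refcounts: pp0:2 pp1:2 pp2:2 pp3:2
Op 2: fork(P1) -> P2. 4 ppages; refcounts: pp0:3 pp1:3 pp2:3 pp3:3
Op 3: read(P1, v1) -> 21. No state change.
Op 4: read(P1, v3) -> 44. No state change.
Op 5: fork(P1) -> P3. 4 ppages; refcounts: pp0:4 pp1:4 pp2:4 pp3:4

Answer: 4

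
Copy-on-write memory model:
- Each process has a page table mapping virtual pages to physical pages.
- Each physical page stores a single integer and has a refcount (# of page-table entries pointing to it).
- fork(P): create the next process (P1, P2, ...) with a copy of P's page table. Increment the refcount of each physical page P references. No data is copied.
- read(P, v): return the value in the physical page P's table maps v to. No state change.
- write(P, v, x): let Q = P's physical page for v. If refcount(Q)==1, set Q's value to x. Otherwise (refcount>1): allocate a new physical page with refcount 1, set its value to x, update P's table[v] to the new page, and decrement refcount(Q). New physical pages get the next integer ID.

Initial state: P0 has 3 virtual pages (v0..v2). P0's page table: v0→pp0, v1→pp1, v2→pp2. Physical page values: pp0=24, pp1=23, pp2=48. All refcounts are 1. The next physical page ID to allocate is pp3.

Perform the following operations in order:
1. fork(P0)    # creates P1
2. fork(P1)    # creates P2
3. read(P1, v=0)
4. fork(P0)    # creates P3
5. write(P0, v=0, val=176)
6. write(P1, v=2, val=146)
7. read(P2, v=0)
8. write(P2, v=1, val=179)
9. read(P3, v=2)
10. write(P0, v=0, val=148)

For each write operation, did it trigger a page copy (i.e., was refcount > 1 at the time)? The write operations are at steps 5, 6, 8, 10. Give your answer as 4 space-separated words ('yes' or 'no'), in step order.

Op 1: fork(P0) -> P1. 3 ppages; refcounts: pp0:2 pp1:2 pp2:2
Op 2: fork(P1) -> P2. 3 ppages; refcounts: pp0:3 pp1:3 pp2:3
Op 3: read(P1, v0) -> 24. No state change.
Op 4: fork(P0) -> P3. 3 ppages; refcounts: pp0:4 pp1:4 pp2:4
Op 5: write(P0, v0, 176). refcount(pp0)=4>1 -> COPY to pp3. 4 ppages; refcounts: pp0:3 pp1:4 pp2:4 pp3:1
Op 6: write(P1, v2, 146). refcount(pp2)=4>1 -> COPY to pp4. 5 ppages; refcounts: pp0:3 pp1:4 pp2:3 pp3:1 pp4:1
Op 7: read(P2, v0) -> 24. No state change.
Op 8: write(P2, v1, 179). refcount(pp1)=4>1 -> COPY to pp5. 6 ppages; refcounts: pp0:3 pp1:3 pp2:3 pp3:1 pp4:1 pp5:1
Op 9: read(P3, v2) -> 48. No state change.
Op 10: write(P0, v0, 148). refcount(pp3)=1 -> write in place. 6 ppages; refcounts: pp0:3 pp1:3 pp2:3 pp3:1 pp4:1 pp5:1

yes yes yes no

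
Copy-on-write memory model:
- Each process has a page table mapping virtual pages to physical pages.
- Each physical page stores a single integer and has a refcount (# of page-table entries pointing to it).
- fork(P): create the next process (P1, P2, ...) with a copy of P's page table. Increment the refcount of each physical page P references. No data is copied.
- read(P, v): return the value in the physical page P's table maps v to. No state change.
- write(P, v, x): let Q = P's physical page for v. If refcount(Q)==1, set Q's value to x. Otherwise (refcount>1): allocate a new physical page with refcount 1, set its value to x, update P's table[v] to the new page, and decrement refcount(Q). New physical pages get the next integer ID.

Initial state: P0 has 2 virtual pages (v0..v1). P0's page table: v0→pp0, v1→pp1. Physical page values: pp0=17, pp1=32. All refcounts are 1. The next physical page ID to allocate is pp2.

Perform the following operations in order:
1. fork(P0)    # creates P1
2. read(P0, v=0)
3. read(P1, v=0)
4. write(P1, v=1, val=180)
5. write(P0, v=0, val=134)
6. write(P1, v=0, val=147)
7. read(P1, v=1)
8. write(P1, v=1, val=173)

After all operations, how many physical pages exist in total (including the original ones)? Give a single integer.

Answer: 4

Derivation:
Op 1: fork(P0) -> P1. 2 ppages; refcounts: pp0:2 pp1:2
Op 2: read(P0, v0) -> 17. No state change.
Op 3: read(P1, v0) -> 17. No state change.
Op 4: write(P1, v1, 180). refcount(pp1)=2>1 -> COPY to pp2. 3 ppages; refcounts: pp0:2 pp1:1 pp2:1
Op 5: write(P0, v0, 134). refcount(pp0)=2>1 -> COPY to pp3. 4 ppages; refcounts: pp0:1 pp1:1 pp2:1 pp3:1
Op 6: write(P1, v0, 147). refcount(pp0)=1 -> write in place. 4 ppages; refcounts: pp0:1 pp1:1 pp2:1 pp3:1
Op 7: read(P1, v1) -> 180. No state change.
Op 8: write(P1, v1, 173). refcount(pp2)=1 -> write in place. 4 ppages; refcounts: pp0:1 pp1:1 pp2:1 pp3:1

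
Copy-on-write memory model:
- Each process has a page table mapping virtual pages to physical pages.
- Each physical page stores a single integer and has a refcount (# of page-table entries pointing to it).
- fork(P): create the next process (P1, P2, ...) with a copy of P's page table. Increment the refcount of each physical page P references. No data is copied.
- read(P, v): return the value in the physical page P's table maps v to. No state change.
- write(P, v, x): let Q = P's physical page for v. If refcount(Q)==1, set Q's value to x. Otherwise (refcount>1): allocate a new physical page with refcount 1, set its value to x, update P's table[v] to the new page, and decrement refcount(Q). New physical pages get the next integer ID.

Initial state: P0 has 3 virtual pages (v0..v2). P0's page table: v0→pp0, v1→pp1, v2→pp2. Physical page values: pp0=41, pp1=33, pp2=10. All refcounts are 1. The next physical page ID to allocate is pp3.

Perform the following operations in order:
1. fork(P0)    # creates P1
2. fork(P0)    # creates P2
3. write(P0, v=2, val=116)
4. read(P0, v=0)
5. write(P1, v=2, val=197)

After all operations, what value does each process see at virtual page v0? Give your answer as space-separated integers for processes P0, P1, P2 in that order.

Op 1: fork(P0) -> P1. 3 ppages; refcounts: pp0:2 pp1:2 pp2:2
Op 2: fork(P0) -> P2. 3 ppages; refcounts: pp0:3 pp1:3 pp2:3
Op 3: write(P0, v2, 116). refcount(pp2)=3>1 -> COPY to pp3. 4 ppages; refcounts: pp0:3 pp1:3 pp2:2 pp3:1
Op 4: read(P0, v0) -> 41. No state change.
Op 5: write(P1, v2, 197). refcount(pp2)=2>1 -> COPY to pp4. 5 ppages; refcounts: pp0:3 pp1:3 pp2:1 pp3:1 pp4:1
P0: v0 -> pp0 = 41
P1: v0 -> pp0 = 41
P2: v0 -> pp0 = 41

Answer: 41 41 41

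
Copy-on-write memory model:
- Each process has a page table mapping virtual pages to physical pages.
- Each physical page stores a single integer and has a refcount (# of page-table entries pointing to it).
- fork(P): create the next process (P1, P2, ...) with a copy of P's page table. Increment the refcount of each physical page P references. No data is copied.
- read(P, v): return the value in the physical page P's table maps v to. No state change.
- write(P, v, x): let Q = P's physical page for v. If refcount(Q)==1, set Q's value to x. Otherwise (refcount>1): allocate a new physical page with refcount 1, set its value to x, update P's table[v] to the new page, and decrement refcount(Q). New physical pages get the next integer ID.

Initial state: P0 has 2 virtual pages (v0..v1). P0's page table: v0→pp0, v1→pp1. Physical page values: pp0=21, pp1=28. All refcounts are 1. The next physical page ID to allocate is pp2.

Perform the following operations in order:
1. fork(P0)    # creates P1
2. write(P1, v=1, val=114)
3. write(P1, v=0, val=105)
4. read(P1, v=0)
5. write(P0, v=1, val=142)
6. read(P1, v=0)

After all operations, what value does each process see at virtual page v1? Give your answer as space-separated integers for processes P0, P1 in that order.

Op 1: fork(P0) -> P1. 2 ppages; refcounts: pp0:2 pp1:2
Op 2: write(P1, v1, 114). refcount(pp1)=2>1 -> COPY to pp2. 3 ppages; refcounts: pp0:2 pp1:1 pp2:1
Op 3: write(P1, v0, 105). refcount(pp0)=2>1 -> COPY to pp3. 4 ppages; refcounts: pp0:1 pp1:1 pp2:1 pp3:1
Op 4: read(P1, v0) -> 105. No state change.
Op 5: write(P0, v1, 142). refcount(pp1)=1 -> write in place. 4 ppages; refcounts: pp0:1 pp1:1 pp2:1 pp3:1
Op 6: read(P1, v0) -> 105. No state change.
P0: v1 -> pp1 = 142
P1: v1 -> pp2 = 114

Answer: 142 114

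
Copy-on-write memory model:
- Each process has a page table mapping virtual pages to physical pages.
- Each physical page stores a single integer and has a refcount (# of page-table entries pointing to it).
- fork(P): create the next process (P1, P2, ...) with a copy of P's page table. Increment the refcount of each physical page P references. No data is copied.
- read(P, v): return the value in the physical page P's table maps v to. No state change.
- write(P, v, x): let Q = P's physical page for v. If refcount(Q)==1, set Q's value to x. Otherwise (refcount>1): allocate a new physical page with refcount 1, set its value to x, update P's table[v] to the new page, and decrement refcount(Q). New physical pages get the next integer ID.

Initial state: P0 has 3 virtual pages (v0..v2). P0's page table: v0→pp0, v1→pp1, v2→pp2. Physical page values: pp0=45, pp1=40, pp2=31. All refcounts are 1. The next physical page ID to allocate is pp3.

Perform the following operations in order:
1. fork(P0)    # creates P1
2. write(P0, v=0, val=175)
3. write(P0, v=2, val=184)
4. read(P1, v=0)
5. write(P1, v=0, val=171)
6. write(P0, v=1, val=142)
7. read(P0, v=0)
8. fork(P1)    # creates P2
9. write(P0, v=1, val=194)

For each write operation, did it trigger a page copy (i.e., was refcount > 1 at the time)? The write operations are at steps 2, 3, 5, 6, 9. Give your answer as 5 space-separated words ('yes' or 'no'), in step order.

Op 1: fork(P0) -> P1. 3 ppages; refcounts: pp0:2 pp1:2 pp2:2
Op 2: write(P0, v0, 175). refcount(pp0)=2>1 -> COPY to pp3. 4 ppages; refcounts: pp0:1 pp1:2 pp2:2 pp3:1
Op 3: write(P0, v2, 184). refcount(pp2)=2>1 -> COPY to pp4. 5 ppages; refcounts: pp0:1 pp1:2 pp2:1 pp3:1 pp4:1
Op 4: read(P1, v0) -> 45. No state change.
Op 5: write(P1, v0, 171). refcount(pp0)=1 -> write in place. 5 ppages; refcounts: pp0:1 pp1:2 pp2:1 pp3:1 pp4:1
Op 6: write(P0, v1, 142). refcount(pp1)=2>1 -> COPY to pp5. 6 ppages; refcounts: pp0:1 pp1:1 pp2:1 pp3:1 pp4:1 pp5:1
Op 7: read(P0, v0) -> 175. No state change.
Op 8: fork(P1) -> P2. 6 ppages; refcounts: pp0:2 pp1:2 pp2:2 pp3:1 pp4:1 pp5:1
Op 9: write(P0, v1, 194). refcount(pp5)=1 -> write in place. 6 ppages; refcounts: pp0:2 pp1:2 pp2:2 pp3:1 pp4:1 pp5:1

yes yes no yes no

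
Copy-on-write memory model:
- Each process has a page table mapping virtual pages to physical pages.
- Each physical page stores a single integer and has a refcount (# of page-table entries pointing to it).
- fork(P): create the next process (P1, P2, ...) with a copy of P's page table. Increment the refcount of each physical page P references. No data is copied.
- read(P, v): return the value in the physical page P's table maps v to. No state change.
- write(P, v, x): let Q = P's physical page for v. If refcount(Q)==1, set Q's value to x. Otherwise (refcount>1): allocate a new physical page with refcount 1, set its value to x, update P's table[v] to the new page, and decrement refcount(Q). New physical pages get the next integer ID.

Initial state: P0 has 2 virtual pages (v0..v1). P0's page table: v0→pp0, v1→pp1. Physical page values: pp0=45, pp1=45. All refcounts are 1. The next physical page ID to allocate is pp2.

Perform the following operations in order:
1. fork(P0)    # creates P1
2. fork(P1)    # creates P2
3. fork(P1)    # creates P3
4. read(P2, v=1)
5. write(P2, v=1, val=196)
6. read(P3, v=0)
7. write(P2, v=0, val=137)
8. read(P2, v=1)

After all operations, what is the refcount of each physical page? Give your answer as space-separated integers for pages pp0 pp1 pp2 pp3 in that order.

Answer: 3 3 1 1

Derivation:
Op 1: fork(P0) -> P1. 2 ppages; refcounts: pp0:2 pp1:2
Op 2: fork(P1) -> P2. 2 ppages; refcounts: pp0:3 pp1:3
Op 3: fork(P1) -> P3. 2 ppages; refcounts: pp0:4 pp1:4
Op 4: read(P2, v1) -> 45. No state change.
Op 5: write(P2, v1, 196). refcount(pp1)=4>1 -> COPY to pp2. 3 ppages; refcounts: pp0:4 pp1:3 pp2:1
Op 6: read(P3, v0) -> 45. No state change.
Op 7: write(P2, v0, 137). refcount(pp0)=4>1 -> COPY to pp3. 4 ppages; refcounts: pp0:3 pp1:3 pp2:1 pp3:1
Op 8: read(P2, v1) -> 196. No state change.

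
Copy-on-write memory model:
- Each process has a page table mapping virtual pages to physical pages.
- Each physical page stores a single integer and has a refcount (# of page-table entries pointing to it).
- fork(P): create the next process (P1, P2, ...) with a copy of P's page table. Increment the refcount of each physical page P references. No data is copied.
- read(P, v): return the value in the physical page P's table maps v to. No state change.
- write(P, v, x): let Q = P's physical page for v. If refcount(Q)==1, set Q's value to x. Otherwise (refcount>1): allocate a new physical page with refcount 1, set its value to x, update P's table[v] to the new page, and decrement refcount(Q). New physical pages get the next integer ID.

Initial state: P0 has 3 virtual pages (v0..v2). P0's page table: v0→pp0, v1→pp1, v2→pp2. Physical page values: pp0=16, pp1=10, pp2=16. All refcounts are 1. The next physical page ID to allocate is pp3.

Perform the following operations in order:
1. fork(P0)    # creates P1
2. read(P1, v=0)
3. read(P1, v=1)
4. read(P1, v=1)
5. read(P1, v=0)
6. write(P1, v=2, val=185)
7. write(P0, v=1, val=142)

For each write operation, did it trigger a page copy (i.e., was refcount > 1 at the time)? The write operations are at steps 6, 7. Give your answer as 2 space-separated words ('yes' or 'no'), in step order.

Op 1: fork(P0) -> P1. 3 ppages; refcounts: pp0:2 pp1:2 pp2:2
Op 2: read(P1, v0) -> 16. No state change.
Op 3: read(P1, v1) -> 10. No state change.
Op 4: read(P1, v1) -> 10. No state change.
Op 5: read(P1, v0) -> 16. No state change.
Op 6: write(P1, v2, 185). refcount(pp2)=2>1 -> COPY to pp3. 4 ppages; refcounts: pp0:2 pp1:2 pp2:1 pp3:1
Op 7: write(P0, v1, 142). refcount(pp1)=2>1 -> COPY to pp4. 5 ppages; refcounts: pp0:2 pp1:1 pp2:1 pp3:1 pp4:1

yes yes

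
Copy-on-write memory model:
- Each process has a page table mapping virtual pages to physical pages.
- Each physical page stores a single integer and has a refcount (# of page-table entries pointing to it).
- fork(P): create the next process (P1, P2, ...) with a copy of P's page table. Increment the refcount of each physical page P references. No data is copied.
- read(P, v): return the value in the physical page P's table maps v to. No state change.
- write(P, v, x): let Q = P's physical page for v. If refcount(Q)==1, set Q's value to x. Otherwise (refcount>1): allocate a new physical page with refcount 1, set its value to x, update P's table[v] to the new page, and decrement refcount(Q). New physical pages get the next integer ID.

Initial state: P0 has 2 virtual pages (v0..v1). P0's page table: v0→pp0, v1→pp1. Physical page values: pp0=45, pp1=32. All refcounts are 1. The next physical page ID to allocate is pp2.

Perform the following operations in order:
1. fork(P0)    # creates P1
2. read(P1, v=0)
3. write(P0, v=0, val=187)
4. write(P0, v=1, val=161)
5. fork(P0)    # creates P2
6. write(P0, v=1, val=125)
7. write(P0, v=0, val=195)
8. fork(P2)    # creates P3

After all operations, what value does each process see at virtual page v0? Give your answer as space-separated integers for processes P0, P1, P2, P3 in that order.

Op 1: fork(P0) -> P1. 2 ppages; refcounts: pp0:2 pp1:2
Op 2: read(P1, v0) -> 45. No state change.
Op 3: write(P0, v0, 187). refcount(pp0)=2>1 -> COPY to pp2. 3 ppages; refcounts: pp0:1 pp1:2 pp2:1
Op 4: write(P0, v1, 161). refcount(pp1)=2>1 -> COPY to pp3. 4 ppages; refcounts: pp0:1 pp1:1 pp2:1 pp3:1
Op 5: fork(P0) -> P2. 4 ppages; refcounts: pp0:1 pp1:1 pp2:2 pp3:2
Op 6: write(P0, v1, 125). refcount(pp3)=2>1 -> COPY to pp4. 5 ppages; refcounts: pp0:1 pp1:1 pp2:2 pp3:1 pp4:1
Op 7: write(P0, v0, 195). refcount(pp2)=2>1 -> COPY to pp5. 6 ppages; refcounts: pp0:1 pp1:1 pp2:1 pp3:1 pp4:1 pp5:1
Op 8: fork(P2) -> P3. 6 ppages; refcounts: pp0:1 pp1:1 pp2:2 pp3:2 pp4:1 pp5:1
P0: v0 -> pp5 = 195
P1: v0 -> pp0 = 45
P2: v0 -> pp2 = 187
P3: v0 -> pp2 = 187

Answer: 195 45 187 187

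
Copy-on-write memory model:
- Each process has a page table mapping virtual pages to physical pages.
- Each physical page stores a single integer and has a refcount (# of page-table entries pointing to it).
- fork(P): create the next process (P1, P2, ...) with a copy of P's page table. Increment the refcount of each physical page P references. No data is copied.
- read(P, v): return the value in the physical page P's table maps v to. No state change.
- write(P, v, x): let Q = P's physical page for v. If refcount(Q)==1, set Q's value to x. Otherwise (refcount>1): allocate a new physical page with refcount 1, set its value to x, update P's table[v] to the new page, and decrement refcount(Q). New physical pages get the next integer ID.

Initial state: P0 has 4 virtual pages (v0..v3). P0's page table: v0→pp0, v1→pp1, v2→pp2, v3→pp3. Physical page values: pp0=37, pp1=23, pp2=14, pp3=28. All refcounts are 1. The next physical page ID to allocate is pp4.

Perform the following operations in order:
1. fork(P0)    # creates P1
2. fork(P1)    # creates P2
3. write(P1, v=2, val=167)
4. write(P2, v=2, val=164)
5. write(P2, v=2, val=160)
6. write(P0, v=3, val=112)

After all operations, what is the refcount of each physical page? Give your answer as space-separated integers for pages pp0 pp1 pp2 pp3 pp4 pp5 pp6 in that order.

Answer: 3 3 1 2 1 1 1

Derivation:
Op 1: fork(P0) -> P1. 4 ppages; refcounts: pp0:2 pp1:2 pp2:2 pp3:2
Op 2: fork(P1) -> P2. 4 ppages; refcounts: pp0:3 pp1:3 pp2:3 pp3:3
Op 3: write(P1, v2, 167). refcount(pp2)=3>1 -> COPY to pp4. 5 ppages; refcounts: pp0:3 pp1:3 pp2:2 pp3:3 pp4:1
Op 4: write(P2, v2, 164). refcount(pp2)=2>1 -> COPY to pp5. 6 ppages; refcounts: pp0:3 pp1:3 pp2:1 pp3:3 pp4:1 pp5:1
Op 5: write(P2, v2, 160). refcount(pp5)=1 -> write in place. 6 ppages; refcounts: pp0:3 pp1:3 pp2:1 pp3:3 pp4:1 pp5:1
Op 6: write(P0, v3, 112). refcount(pp3)=3>1 -> COPY to pp6. 7 ppages; refcounts: pp0:3 pp1:3 pp2:1 pp3:2 pp4:1 pp5:1 pp6:1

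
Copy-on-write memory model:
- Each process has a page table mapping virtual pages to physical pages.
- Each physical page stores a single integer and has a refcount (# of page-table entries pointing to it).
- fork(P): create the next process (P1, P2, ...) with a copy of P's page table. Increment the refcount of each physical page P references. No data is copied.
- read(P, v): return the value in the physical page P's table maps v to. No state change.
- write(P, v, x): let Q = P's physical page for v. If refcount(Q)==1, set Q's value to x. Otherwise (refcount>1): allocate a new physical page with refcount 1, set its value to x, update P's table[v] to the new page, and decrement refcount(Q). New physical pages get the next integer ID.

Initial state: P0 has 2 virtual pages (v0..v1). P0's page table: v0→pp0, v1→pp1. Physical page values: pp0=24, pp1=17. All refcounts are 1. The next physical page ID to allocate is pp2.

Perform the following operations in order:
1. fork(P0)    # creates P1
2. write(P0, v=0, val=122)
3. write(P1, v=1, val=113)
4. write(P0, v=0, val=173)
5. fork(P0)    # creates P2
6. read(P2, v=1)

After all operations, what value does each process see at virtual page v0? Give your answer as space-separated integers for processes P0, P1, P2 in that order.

Answer: 173 24 173

Derivation:
Op 1: fork(P0) -> P1. 2 ppages; refcounts: pp0:2 pp1:2
Op 2: write(P0, v0, 122). refcount(pp0)=2>1 -> COPY to pp2. 3 ppages; refcounts: pp0:1 pp1:2 pp2:1
Op 3: write(P1, v1, 113). refcount(pp1)=2>1 -> COPY to pp3. 4 ppages; refcounts: pp0:1 pp1:1 pp2:1 pp3:1
Op 4: write(P0, v0, 173). refcount(pp2)=1 -> write in place. 4 ppages; refcounts: pp0:1 pp1:1 pp2:1 pp3:1
Op 5: fork(P0) -> P2. 4 ppages; refcounts: pp0:1 pp1:2 pp2:2 pp3:1
Op 6: read(P2, v1) -> 17. No state change.
P0: v0 -> pp2 = 173
P1: v0 -> pp0 = 24
P2: v0 -> pp2 = 173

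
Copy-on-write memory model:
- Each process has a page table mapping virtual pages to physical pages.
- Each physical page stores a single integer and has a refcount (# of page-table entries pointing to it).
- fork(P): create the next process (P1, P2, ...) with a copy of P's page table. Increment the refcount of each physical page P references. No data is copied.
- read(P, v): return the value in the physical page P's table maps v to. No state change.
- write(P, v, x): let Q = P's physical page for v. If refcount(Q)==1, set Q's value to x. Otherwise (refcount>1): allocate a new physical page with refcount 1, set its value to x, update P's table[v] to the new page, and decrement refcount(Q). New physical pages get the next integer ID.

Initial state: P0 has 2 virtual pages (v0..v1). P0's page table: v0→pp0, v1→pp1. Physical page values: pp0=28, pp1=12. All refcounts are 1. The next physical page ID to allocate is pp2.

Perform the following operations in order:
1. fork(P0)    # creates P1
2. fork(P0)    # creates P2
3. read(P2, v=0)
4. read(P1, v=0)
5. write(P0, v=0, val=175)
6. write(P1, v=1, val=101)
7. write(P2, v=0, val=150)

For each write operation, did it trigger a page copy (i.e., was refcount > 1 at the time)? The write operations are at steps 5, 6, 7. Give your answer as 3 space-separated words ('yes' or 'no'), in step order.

Op 1: fork(P0) -> P1. 2 ppages; refcounts: pp0:2 pp1:2
Op 2: fork(P0) -> P2. 2 ppages; refcounts: pp0:3 pp1:3
Op 3: read(P2, v0) -> 28. No state change.
Op 4: read(P1, v0) -> 28. No state change.
Op 5: write(P0, v0, 175). refcount(pp0)=3>1 -> COPY to pp2. 3 ppages; refcounts: pp0:2 pp1:3 pp2:1
Op 6: write(P1, v1, 101). refcount(pp1)=3>1 -> COPY to pp3. 4 ppages; refcounts: pp0:2 pp1:2 pp2:1 pp3:1
Op 7: write(P2, v0, 150). refcount(pp0)=2>1 -> COPY to pp4. 5 ppages; refcounts: pp0:1 pp1:2 pp2:1 pp3:1 pp4:1

yes yes yes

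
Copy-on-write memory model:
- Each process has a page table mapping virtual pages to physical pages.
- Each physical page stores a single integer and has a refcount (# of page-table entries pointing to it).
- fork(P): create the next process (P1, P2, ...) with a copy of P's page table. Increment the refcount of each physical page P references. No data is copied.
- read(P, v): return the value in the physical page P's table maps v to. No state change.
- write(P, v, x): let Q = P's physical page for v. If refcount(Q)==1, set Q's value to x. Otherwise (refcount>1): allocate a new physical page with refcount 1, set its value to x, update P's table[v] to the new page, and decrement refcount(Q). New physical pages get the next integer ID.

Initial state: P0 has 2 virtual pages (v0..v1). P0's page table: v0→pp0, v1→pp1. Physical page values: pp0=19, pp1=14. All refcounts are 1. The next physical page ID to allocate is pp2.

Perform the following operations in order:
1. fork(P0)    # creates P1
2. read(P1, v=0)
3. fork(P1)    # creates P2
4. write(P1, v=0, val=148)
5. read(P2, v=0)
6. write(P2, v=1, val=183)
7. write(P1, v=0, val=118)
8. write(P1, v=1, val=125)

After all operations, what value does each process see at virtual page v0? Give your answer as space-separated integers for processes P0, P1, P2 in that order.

Op 1: fork(P0) -> P1. 2 ppages; refcounts: pp0:2 pp1:2
Op 2: read(P1, v0) -> 19. No state change.
Op 3: fork(P1) -> P2. 2 ppages; refcounts: pp0:3 pp1:3
Op 4: write(P1, v0, 148). refcount(pp0)=3>1 -> COPY to pp2. 3 ppages; refcounts: pp0:2 pp1:3 pp2:1
Op 5: read(P2, v0) -> 19. No state change.
Op 6: write(P2, v1, 183). refcount(pp1)=3>1 -> COPY to pp3. 4 ppages; refcounts: pp0:2 pp1:2 pp2:1 pp3:1
Op 7: write(P1, v0, 118). refcount(pp2)=1 -> write in place. 4 ppages; refcounts: pp0:2 pp1:2 pp2:1 pp3:1
Op 8: write(P1, v1, 125). refcount(pp1)=2>1 -> COPY to pp4. 5 ppages; refcounts: pp0:2 pp1:1 pp2:1 pp3:1 pp4:1
P0: v0 -> pp0 = 19
P1: v0 -> pp2 = 118
P2: v0 -> pp0 = 19

Answer: 19 118 19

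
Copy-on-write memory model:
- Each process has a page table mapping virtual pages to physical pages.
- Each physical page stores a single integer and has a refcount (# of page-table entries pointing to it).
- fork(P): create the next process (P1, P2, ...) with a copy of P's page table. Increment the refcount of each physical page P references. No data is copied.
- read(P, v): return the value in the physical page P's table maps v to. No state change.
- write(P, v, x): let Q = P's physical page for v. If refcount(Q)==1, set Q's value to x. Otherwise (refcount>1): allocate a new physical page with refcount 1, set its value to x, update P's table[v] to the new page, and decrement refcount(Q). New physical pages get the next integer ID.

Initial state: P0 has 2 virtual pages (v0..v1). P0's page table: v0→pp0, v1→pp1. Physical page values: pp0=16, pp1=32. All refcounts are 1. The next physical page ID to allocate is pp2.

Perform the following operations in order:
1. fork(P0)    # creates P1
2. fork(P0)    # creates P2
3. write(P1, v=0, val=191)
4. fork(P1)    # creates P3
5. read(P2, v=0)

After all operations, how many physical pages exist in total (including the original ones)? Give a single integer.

Answer: 3

Derivation:
Op 1: fork(P0) -> P1. 2 ppages; refcounts: pp0:2 pp1:2
Op 2: fork(P0) -> P2. 2 ppages; refcounts: pp0:3 pp1:3
Op 3: write(P1, v0, 191). refcount(pp0)=3>1 -> COPY to pp2. 3 ppages; refcounts: pp0:2 pp1:3 pp2:1
Op 4: fork(P1) -> P3. 3 ppages; refcounts: pp0:2 pp1:4 pp2:2
Op 5: read(P2, v0) -> 16. No state change.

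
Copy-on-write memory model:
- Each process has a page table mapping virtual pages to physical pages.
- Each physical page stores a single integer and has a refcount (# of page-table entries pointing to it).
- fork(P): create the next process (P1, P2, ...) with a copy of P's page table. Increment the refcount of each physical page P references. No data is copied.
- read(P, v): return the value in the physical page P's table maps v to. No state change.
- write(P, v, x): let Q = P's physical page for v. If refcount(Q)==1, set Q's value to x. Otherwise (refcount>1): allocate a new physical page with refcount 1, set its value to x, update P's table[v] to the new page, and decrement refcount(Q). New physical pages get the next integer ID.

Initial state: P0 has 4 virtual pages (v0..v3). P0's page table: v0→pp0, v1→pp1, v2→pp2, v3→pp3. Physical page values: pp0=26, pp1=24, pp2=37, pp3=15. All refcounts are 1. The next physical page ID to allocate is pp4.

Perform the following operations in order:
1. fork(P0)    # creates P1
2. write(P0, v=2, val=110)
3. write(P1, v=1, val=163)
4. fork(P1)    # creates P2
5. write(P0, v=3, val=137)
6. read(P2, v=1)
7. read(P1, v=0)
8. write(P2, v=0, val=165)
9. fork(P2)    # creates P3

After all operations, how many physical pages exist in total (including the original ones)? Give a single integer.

Answer: 8

Derivation:
Op 1: fork(P0) -> P1. 4 ppages; refcounts: pp0:2 pp1:2 pp2:2 pp3:2
Op 2: write(P0, v2, 110). refcount(pp2)=2>1 -> COPY to pp4. 5 ppages; refcounts: pp0:2 pp1:2 pp2:1 pp3:2 pp4:1
Op 3: write(P1, v1, 163). refcount(pp1)=2>1 -> COPY to pp5. 6 ppages; refcounts: pp0:2 pp1:1 pp2:1 pp3:2 pp4:1 pp5:1
Op 4: fork(P1) -> P2. 6 ppages; refcounts: pp0:3 pp1:1 pp2:2 pp3:3 pp4:1 pp5:2
Op 5: write(P0, v3, 137). refcount(pp3)=3>1 -> COPY to pp6. 7 ppages; refcounts: pp0:3 pp1:1 pp2:2 pp3:2 pp4:1 pp5:2 pp6:1
Op 6: read(P2, v1) -> 163. No state change.
Op 7: read(P1, v0) -> 26. No state change.
Op 8: write(P2, v0, 165). refcount(pp0)=3>1 -> COPY to pp7. 8 ppages; refcounts: pp0:2 pp1:1 pp2:2 pp3:2 pp4:1 pp5:2 pp6:1 pp7:1
Op 9: fork(P2) -> P3. 8 ppages; refcounts: pp0:2 pp1:1 pp2:3 pp3:3 pp4:1 pp5:3 pp6:1 pp7:2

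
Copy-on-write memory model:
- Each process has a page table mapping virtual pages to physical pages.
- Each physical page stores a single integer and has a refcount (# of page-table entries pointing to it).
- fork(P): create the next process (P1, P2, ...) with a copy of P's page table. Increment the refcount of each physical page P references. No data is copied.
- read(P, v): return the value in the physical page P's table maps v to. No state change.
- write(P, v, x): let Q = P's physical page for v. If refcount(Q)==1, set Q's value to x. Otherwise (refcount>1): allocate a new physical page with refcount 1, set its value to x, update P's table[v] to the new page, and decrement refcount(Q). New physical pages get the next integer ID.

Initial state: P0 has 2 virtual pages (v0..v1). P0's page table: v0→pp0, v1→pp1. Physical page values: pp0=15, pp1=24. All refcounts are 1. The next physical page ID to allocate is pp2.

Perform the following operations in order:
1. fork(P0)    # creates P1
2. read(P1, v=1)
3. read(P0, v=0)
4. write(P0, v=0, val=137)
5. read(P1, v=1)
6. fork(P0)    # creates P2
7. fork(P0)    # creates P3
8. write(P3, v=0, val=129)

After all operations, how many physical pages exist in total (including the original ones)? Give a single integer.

Answer: 4

Derivation:
Op 1: fork(P0) -> P1. 2 ppages; refcounts: pp0:2 pp1:2
Op 2: read(P1, v1) -> 24. No state change.
Op 3: read(P0, v0) -> 15. No state change.
Op 4: write(P0, v0, 137). refcount(pp0)=2>1 -> COPY to pp2. 3 ppages; refcounts: pp0:1 pp1:2 pp2:1
Op 5: read(P1, v1) -> 24. No state change.
Op 6: fork(P0) -> P2. 3 ppages; refcounts: pp0:1 pp1:3 pp2:2
Op 7: fork(P0) -> P3. 3 ppages; refcounts: pp0:1 pp1:4 pp2:3
Op 8: write(P3, v0, 129). refcount(pp2)=3>1 -> COPY to pp3. 4 ppages; refcounts: pp0:1 pp1:4 pp2:2 pp3:1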